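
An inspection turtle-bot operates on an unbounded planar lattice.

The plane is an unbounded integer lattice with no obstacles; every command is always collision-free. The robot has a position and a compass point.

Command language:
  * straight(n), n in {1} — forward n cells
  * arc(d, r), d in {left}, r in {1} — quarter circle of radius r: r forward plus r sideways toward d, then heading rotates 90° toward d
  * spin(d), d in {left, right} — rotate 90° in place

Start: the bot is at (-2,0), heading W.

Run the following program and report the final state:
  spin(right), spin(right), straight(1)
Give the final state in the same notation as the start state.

initial: at (-2,0), heading W
1. spin(right) → at (-2,0), heading N
2. spin(right) → at (-2,0), heading E
3. straight(1) → at (-1,0), heading E

at (-1,0), heading E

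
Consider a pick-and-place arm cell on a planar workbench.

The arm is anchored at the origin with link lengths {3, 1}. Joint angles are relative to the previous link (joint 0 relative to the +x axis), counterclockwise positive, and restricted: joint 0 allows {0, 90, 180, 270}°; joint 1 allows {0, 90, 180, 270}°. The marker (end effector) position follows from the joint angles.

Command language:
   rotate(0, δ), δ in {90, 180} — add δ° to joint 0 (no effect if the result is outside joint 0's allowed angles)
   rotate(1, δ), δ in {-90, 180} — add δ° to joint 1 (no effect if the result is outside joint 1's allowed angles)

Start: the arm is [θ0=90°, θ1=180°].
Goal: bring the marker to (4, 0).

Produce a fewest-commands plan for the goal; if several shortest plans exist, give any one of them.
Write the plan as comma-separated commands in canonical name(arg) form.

rotate(0, 180), rotate(1, 180), rotate(0, 90)

initial: [θ0=90°, θ1=180°]
1. rotate(0, 180) → [θ0=270°, θ1=180°]
2. rotate(1, 180) → [θ0=270°, θ1=0°]
3. rotate(0, 90) → [θ0=0°, θ1=0°]
nothing shorter than 3 reaches the goal.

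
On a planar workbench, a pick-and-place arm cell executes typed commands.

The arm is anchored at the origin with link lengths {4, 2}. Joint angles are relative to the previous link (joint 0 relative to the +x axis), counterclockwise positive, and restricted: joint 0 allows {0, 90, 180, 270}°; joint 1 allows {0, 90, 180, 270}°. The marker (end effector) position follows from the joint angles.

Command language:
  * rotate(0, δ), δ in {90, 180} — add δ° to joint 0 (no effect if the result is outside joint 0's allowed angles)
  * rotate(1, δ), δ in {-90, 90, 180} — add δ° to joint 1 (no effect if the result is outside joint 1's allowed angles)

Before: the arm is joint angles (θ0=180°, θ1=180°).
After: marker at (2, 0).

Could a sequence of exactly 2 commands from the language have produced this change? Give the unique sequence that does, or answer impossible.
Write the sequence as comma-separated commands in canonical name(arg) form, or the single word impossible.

rotate(0, 90), rotate(0, 90)

t0: joint angles (θ0=180°, θ1=180°)
step 1 (rotate(0, 90)): joint angles (θ0=270°, θ1=180°)
step 2 (rotate(0, 90)): joint angles (θ0=0°, θ1=180°)
all 25 alternatives checked — unique.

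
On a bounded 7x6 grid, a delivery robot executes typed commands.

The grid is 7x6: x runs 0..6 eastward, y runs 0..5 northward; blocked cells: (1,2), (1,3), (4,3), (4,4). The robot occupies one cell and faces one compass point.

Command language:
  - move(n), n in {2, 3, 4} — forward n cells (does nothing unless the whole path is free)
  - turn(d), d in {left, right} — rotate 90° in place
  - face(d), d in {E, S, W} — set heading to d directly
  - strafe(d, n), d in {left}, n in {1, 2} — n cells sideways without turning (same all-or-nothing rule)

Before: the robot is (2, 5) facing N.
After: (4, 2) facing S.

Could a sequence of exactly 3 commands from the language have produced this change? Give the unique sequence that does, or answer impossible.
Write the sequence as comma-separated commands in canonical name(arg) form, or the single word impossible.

key: position moved to (4,2) AND the heading swung to S — translation plus rotation needed
initial: (2, 5) facing N
1. face(S) → (2, 5) facing S
2. move(3) → (2, 2) facing S
3. strafe(left, 2) → (4, 2) facing S
all 1000 alternatives checked — unique.

face(S), move(3), strafe(left, 2)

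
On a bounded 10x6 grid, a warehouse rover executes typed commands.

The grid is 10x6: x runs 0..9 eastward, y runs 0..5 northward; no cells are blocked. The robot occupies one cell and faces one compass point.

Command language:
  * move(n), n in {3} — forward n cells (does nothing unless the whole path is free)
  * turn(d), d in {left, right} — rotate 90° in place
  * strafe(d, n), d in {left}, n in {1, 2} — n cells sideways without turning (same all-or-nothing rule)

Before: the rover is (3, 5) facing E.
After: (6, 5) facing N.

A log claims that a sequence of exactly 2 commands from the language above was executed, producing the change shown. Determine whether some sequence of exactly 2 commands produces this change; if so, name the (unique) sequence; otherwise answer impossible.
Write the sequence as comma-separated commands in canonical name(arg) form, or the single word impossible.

key: order matters: swapping move(3) and turn(left) lands elsewhere
start: (3, 5) facing E
[1] after move(3): (6, 5) facing E
[2] after turn(left): (6, 5) facing N
no rival 2-sequence matches.

move(3), turn(left)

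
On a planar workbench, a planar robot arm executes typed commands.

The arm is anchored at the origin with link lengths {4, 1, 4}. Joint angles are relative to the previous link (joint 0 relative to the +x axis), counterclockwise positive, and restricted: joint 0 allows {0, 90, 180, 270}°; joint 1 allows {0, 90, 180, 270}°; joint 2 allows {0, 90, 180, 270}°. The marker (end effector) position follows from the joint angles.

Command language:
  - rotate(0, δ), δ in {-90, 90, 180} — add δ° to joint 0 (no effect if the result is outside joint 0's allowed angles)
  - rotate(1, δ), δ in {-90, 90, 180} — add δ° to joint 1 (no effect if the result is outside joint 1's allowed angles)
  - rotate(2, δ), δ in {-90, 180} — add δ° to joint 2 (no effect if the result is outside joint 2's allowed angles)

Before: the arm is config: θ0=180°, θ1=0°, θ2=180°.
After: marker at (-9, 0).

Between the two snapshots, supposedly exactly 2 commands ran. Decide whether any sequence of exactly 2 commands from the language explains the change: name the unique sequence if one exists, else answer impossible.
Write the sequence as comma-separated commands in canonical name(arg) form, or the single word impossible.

rotate(2, -90), rotate(2, -90)

begin: config: θ0=180°, θ1=0°, θ2=180°
step 1 (rotate(2, -90)): config: θ0=180°, θ1=0°, θ2=90°
step 2 (rotate(2, -90)): config: θ0=180°, θ1=0°, θ2=0°
no other 2-command option fits: unique.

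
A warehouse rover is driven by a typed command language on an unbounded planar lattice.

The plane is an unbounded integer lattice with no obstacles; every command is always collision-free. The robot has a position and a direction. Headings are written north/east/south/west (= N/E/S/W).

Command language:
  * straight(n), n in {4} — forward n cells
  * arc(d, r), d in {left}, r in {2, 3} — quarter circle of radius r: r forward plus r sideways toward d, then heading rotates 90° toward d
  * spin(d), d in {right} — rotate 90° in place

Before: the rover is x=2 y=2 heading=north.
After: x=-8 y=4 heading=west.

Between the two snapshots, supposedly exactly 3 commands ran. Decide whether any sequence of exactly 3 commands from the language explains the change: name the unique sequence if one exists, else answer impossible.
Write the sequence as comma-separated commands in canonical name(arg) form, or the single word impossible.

arc(left, 2), straight(4), straight(4)

key: position moved to (-8,4) AND the heading swung to W — translation plus rotation needed
begin: x=2 y=2 heading=north
[1] after arc(left, 2): x=0 y=4 heading=west
[2] after straight(4): x=-4 y=4 heading=west
[3] after straight(4): x=-8 y=4 heading=west
uniquely the one of 64 3-step routes that fits.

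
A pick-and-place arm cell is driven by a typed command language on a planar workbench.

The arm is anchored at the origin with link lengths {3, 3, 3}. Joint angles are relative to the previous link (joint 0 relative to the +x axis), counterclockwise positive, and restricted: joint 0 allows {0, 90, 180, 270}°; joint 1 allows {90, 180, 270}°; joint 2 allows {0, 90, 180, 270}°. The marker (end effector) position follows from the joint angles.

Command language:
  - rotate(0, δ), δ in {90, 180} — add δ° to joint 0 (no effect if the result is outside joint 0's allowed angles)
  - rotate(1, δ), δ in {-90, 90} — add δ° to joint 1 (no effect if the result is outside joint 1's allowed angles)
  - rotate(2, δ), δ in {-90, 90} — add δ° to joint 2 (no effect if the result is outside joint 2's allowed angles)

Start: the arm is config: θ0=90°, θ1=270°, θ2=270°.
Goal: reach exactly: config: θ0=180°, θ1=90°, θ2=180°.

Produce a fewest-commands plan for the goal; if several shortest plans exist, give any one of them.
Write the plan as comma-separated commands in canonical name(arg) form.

rotate(0, 90), rotate(2, -90), rotate(1, -90), rotate(1, -90)

t0: config: θ0=90°, θ1=270°, θ2=270°
[1] after rotate(0, 90): config: θ0=180°, θ1=270°, θ2=270°
[2] after rotate(2, -90): config: θ0=180°, θ1=270°, θ2=180°
[3] after rotate(1, -90): config: θ0=180°, θ1=180°, θ2=180°
[4] after rotate(1, -90): config: θ0=180°, θ1=90°, θ2=180°
no 3-step plan works, so 4 is optimal.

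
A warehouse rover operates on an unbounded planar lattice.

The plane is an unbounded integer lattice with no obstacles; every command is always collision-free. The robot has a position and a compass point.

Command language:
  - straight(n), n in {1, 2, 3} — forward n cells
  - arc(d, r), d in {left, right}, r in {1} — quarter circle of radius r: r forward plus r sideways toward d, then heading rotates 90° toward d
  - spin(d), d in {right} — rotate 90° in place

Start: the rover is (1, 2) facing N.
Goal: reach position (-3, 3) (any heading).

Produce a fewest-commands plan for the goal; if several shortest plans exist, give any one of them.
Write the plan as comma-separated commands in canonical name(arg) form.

arc(left, 1), straight(3)

initial: (1, 2) facing N
1. arc(left, 1) → (0, 3) facing W
2. straight(3) → (-3, 3) facing W
shorter routes all fall short; 2 is best.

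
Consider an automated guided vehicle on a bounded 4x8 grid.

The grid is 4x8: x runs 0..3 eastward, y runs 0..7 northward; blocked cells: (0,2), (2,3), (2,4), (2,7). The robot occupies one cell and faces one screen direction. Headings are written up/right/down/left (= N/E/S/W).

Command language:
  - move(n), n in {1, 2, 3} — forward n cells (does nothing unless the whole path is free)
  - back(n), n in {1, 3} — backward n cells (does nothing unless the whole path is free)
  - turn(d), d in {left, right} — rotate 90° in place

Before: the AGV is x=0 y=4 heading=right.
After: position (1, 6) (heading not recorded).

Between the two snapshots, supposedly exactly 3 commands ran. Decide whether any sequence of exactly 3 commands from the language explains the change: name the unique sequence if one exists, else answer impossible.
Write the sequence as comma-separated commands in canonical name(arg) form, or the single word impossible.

key: running move(2) before move(1) would end elsewhere — order is forced
start: x=0 y=4 heading=right
1. move(1) → x=1 y=4 heading=right
2. turn(left) → x=1 y=4 heading=up
3. move(2) → x=1 y=6 heading=up
no other 3-command option fits: unique.

move(1), turn(left), move(2)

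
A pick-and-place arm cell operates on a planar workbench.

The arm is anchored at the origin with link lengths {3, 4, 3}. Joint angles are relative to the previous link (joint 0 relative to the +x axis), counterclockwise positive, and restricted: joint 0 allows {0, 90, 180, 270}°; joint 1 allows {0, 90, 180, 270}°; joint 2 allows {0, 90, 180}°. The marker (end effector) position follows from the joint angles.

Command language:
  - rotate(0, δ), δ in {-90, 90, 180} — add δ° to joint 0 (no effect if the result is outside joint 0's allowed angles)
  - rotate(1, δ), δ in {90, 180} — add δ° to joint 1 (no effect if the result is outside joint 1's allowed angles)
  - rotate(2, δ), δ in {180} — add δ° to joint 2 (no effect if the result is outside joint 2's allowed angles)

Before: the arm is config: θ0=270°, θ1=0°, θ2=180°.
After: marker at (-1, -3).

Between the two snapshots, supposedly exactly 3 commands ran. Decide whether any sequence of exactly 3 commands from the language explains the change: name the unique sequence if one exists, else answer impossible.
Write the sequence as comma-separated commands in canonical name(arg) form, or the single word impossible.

initial: config: θ0=270°, θ1=0°, θ2=180°
step 1 (rotate(1, 90)): config: θ0=270°, θ1=90°, θ2=180°
step 2 (rotate(1, 90)): config: θ0=270°, θ1=180°, θ2=180°
step 3 (rotate(1, 90)): config: θ0=270°, θ1=270°, θ2=180°
all 216 alternatives checked — unique.

rotate(1, 90), rotate(1, 90), rotate(1, 90)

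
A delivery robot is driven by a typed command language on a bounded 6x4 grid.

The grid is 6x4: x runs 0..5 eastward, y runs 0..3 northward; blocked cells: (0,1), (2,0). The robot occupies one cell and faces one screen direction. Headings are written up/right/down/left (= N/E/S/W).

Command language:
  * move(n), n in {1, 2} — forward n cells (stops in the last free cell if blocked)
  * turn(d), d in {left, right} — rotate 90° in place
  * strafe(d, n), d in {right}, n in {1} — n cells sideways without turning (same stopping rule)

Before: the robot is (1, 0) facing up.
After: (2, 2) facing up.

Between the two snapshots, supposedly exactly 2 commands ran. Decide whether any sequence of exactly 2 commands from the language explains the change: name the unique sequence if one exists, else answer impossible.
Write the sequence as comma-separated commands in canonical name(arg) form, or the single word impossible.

move(2), strafe(right, 1)

key: still facing N at the end — nothing in the sequence rotates
t0: (1, 0) facing up
step 1 (move(2)): (1, 2) facing up
step 2 (strafe(right, 1)): (2, 2) facing up
no other 2-command option fits: unique.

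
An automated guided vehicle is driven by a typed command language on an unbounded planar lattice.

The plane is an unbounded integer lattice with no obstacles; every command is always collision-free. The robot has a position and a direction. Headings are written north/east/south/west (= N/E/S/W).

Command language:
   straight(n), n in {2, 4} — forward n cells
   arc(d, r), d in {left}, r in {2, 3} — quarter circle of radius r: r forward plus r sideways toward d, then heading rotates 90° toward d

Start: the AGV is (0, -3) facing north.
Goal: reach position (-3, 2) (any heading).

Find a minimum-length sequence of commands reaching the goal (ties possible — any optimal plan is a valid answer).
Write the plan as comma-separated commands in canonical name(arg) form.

straight(2), arc(left, 3)

from: (0, -3) facing north
step 1 (straight(2)): (0, -1) facing north
step 2 (arc(left, 3)): (-3, 2) facing west
no 1-step plan works, so 2 is optimal.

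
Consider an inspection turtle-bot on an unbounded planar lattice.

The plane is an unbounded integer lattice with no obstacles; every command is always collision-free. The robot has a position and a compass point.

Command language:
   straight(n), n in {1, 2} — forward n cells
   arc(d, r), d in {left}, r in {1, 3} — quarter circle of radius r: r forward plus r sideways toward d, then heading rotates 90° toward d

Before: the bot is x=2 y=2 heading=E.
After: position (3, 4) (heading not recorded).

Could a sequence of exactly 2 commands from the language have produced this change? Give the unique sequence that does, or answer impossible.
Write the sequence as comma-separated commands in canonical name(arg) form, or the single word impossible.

arc(left, 1), straight(1)

key: order matters: swapping arc(left, 1) and straight(1) lands elsewhere
begin: x=2 y=2 heading=E
[1] after arc(left, 1): x=3 y=3 heading=N
[2] after straight(1): x=3 y=4 heading=N
uniquely the one of 16 2-step routes that fits.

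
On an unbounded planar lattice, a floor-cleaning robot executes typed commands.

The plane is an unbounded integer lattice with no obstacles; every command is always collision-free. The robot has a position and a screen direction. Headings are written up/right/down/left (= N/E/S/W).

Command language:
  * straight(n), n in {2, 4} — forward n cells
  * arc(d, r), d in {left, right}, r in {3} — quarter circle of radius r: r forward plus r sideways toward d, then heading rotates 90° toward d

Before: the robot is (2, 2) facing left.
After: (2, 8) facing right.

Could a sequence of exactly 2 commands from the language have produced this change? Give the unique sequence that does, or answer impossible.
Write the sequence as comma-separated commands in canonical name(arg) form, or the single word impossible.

key: position moved to (2,8) AND the heading swung to E — translation plus rotation needed
begin: (2, 2) facing left
step 1 (arc(right, 3)): (-1, 5) facing up
step 2 (arc(right, 3)): (2, 8) facing right
uniquely the one of 16 2-step routes that fits.

arc(right, 3), arc(right, 3)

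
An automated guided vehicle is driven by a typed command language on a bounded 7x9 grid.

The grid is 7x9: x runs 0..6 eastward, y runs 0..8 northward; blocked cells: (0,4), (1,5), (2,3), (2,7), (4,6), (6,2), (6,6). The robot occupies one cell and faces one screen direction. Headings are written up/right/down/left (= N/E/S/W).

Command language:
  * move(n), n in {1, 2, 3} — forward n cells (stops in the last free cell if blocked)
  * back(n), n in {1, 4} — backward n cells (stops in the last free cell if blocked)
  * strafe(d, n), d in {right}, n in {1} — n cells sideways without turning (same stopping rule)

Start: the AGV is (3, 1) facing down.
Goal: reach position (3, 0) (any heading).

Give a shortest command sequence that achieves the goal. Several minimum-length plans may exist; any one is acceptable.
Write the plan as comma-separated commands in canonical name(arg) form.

initial: (3, 1) facing down
t=1 move(2) ⇒ (3, 0) facing down
no 0-step plan works, so 1 is optimal.

move(2)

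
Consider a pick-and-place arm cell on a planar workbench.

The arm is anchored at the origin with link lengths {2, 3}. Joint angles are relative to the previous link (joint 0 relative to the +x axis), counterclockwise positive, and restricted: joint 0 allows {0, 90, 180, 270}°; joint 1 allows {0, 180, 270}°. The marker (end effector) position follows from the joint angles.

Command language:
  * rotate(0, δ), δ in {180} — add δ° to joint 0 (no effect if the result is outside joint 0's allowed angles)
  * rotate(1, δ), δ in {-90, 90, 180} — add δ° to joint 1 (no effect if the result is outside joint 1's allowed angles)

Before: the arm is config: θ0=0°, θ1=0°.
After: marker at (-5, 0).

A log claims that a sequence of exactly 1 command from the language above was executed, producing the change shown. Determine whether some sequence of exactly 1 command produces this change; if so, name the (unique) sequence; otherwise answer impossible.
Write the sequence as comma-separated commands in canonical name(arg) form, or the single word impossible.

rotate(0, 180)

initial: config: θ0=0°, θ1=0°
step 1 (rotate(0, 180)): config: θ0=180°, θ1=0°
no other 1-command option fits: unique.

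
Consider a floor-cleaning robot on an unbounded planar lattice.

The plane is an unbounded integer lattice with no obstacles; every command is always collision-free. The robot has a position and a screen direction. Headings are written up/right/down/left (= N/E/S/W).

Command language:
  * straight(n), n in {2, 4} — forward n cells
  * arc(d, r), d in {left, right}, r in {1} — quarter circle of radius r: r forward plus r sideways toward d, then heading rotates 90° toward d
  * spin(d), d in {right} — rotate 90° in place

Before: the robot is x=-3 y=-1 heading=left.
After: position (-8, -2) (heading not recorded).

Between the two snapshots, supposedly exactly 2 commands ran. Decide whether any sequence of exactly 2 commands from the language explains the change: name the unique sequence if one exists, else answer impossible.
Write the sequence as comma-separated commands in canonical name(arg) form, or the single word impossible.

key: running arc(left, 1) before straight(4) would end elsewhere — order is forced
start: x=-3 y=-1 heading=left
step 1 (straight(4)): x=-7 y=-1 heading=left
step 2 (arc(left, 1)): x=-8 y=-2 heading=down
no other 2-command option fits: unique.

straight(4), arc(left, 1)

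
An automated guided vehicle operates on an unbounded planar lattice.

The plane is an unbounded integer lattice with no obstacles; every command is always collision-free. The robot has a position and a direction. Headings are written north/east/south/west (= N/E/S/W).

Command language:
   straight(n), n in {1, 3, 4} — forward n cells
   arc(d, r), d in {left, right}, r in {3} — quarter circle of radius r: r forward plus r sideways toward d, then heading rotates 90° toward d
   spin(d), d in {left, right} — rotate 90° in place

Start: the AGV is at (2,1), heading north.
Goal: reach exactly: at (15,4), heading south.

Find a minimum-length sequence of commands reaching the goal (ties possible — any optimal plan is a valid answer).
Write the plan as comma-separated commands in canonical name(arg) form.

spin(right), straight(4), arc(left, 3), arc(right, 3), arc(right, 3)

from: at (2,1), heading north
step 1 (spin(right)): at (2,1), heading east
step 2 (straight(4)): at (6,1), heading east
step 3 (arc(left, 3)): at (9,4), heading north
step 4 (arc(right, 3)): at (12,7), heading east
step 5 (arc(right, 3)): at (15,4), heading south
no 4-step plan works, so 5 is optimal.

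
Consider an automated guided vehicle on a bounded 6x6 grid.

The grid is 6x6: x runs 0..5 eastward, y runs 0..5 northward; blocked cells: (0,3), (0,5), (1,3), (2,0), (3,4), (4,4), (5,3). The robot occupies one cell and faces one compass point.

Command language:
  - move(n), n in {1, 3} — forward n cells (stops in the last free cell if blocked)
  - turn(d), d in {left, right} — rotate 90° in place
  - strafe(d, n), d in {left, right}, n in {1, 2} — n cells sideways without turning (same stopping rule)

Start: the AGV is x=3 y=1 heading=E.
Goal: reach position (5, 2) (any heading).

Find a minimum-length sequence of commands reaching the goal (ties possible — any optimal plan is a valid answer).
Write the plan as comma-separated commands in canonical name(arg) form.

strafe(left, 1), move(3)

t0: x=3 y=1 heading=E
1. strafe(left, 1) → x=3 y=2 heading=E
2. move(3) → x=5 y=2 heading=E
minimal: 2 command(s), checked below 2.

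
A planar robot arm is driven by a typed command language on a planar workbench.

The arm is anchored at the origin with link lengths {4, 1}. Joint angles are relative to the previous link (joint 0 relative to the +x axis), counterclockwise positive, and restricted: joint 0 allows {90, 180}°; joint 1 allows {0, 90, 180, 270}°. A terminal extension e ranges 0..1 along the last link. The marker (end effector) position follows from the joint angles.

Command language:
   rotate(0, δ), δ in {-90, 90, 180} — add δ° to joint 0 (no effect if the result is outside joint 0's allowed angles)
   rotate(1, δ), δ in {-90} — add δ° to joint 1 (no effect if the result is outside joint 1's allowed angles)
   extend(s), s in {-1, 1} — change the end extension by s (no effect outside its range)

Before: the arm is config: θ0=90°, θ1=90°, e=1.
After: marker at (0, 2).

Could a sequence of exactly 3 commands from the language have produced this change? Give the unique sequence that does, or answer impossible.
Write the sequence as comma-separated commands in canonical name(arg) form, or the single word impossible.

from: config: θ0=90°, θ1=90°, e=1
[1] after rotate(1, -90): config: θ0=90°, θ1=0°, e=1
[2] after rotate(1, -90): config: θ0=90°, θ1=270°, e=1
[3] after rotate(1, -90): config: θ0=90°, θ1=180°, e=1
uniquely the one of 216 3-step routes that fits.

rotate(1, -90), rotate(1, -90), rotate(1, -90)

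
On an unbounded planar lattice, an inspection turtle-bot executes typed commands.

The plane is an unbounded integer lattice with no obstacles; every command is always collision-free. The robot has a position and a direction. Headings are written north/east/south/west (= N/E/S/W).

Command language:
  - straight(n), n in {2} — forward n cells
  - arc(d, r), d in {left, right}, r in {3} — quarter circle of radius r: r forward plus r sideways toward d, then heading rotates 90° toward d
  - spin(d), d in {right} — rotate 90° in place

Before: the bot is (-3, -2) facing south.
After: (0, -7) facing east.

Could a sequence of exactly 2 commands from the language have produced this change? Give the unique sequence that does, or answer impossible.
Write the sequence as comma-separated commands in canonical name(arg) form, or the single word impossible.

straight(2), arc(left, 3)

key: position moved to (0,-7) AND the heading swung to E — translation plus rotation needed
from: (-3, -2) facing south
t=1 straight(2) ⇒ (-3, -4) facing south
t=2 arc(left, 3) ⇒ (0, -7) facing east
no other 2-command option fits: unique.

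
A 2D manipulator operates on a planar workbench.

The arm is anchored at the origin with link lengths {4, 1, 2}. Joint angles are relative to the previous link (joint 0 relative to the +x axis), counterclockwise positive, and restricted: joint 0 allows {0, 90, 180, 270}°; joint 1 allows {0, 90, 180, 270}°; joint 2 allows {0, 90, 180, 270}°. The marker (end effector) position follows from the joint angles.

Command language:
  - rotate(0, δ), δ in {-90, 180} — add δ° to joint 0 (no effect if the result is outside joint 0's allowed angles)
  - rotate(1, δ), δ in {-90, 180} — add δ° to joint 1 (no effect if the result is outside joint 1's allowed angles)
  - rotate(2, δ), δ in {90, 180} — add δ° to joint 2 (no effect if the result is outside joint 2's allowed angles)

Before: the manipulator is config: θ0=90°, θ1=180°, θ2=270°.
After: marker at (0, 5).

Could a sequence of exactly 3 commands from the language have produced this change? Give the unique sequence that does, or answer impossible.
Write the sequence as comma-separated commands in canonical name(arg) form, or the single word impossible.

rotate(2, 90), rotate(2, 90), rotate(2, 90)

begin: config: θ0=90°, θ1=180°, θ2=270°
step 1 (rotate(2, 90)): config: θ0=90°, θ1=180°, θ2=0°
step 2 (rotate(2, 90)): config: θ0=90°, θ1=180°, θ2=90°
step 3 (rotate(2, 90)): config: θ0=90°, θ1=180°, θ2=180°
all 216 alternatives checked — unique.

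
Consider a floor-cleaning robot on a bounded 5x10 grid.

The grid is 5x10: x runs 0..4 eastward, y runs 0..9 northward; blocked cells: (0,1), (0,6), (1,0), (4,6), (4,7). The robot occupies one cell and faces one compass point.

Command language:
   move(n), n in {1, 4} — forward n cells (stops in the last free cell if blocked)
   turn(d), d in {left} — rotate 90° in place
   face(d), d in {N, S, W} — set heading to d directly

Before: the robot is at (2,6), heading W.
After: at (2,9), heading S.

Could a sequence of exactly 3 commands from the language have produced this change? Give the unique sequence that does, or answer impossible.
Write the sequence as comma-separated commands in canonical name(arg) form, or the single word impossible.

face(N), move(4), face(S)

key: position moved to (2,9) AND the heading swung to S — translation plus rotation needed
initial: at (2,6), heading W
1. face(N) → at (2,6), heading N
2. move(4) → at (2,9), heading N
3. face(S) → at (2,9), heading S
no rival 3-sequence matches.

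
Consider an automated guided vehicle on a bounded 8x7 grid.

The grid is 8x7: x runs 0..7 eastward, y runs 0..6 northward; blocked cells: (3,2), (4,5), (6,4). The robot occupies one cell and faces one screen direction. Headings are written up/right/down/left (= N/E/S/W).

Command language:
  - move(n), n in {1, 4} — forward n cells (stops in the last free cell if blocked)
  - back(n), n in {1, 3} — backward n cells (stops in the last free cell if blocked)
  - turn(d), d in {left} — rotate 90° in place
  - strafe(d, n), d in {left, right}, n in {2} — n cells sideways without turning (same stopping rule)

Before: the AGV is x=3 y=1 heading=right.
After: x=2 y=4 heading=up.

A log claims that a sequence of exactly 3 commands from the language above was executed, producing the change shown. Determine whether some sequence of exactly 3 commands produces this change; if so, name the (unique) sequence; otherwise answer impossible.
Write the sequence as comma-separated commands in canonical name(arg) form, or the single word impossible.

checked all 3-command options: none fits.

impossible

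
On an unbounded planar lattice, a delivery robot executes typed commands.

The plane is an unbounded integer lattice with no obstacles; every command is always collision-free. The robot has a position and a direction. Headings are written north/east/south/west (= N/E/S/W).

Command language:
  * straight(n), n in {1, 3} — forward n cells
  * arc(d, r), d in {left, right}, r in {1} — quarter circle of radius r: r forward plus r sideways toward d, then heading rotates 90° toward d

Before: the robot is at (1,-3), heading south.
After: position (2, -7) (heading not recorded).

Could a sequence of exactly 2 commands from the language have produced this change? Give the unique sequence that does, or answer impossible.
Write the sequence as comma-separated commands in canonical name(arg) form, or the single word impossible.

key: order matters: swapping straight(3) and arc(left, 1) lands elsewhere
from: at (1,-3), heading south
step 1 (straight(3)): at (1,-6), heading south
step 2 (arc(left, 1)): at (2,-7), heading east
uniquely the one of 16 2-step routes that fits.

straight(3), arc(left, 1)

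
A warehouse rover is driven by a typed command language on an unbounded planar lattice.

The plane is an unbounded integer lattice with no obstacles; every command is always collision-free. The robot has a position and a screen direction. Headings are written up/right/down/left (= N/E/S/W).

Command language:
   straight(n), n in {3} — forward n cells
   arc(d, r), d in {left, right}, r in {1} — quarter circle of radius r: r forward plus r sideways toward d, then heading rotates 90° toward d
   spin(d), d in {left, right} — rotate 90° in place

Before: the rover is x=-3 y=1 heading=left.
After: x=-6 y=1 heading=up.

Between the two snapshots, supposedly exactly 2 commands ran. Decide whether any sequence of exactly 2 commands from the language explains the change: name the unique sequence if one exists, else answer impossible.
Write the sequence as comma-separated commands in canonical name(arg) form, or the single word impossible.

straight(3), spin(right)

key: order matters: swapping straight(3) and spin(right) lands elsewhere
from: x=-3 y=1 heading=left
[1] after straight(3): x=-6 y=1 heading=left
[2] after spin(right): x=-6 y=1 heading=up
no rival 2-sequence matches.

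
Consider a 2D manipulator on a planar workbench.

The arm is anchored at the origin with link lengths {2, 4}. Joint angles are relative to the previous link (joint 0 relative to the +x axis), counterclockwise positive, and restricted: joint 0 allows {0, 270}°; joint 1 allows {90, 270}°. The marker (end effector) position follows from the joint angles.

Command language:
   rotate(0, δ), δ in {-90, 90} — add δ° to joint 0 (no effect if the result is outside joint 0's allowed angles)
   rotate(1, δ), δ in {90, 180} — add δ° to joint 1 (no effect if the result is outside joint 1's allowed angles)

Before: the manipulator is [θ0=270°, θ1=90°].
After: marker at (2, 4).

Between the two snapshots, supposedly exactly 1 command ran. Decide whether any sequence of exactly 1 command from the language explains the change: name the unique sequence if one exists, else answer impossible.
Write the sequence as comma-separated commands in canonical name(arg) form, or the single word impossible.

t0: [θ0=270°, θ1=90°]
t=1 rotate(0, 90) ⇒ [θ0=0°, θ1=90°]
no rival 1-sequence matches.

rotate(0, 90)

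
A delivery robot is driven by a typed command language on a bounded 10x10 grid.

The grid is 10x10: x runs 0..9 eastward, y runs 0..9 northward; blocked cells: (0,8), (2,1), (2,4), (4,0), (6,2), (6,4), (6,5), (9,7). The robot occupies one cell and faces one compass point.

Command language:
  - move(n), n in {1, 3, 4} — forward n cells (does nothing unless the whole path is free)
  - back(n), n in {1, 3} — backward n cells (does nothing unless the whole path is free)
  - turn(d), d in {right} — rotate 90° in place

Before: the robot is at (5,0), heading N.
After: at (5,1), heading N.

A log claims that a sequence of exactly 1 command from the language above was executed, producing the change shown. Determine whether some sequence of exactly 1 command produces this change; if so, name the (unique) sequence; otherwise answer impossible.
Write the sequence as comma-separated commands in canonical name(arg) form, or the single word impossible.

move(1)

key: still facing N — the one step turns nothing
start: at (5,0), heading N
step 1 (move(1)): at (5,1), heading N
all 6 alternatives checked — unique.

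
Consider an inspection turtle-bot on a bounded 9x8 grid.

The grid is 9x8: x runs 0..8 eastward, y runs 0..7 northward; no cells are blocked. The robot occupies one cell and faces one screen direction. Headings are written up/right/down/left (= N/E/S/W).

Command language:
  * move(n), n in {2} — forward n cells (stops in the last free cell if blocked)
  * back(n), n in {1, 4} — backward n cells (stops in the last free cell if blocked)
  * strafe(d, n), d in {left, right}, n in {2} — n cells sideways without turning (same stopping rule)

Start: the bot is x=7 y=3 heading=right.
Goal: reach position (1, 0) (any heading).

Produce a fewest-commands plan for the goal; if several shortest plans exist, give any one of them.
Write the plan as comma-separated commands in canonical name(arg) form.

strafe(right, 2), strafe(right, 2), back(4), back(1), back(1)

initial: x=7 y=3 heading=right
step 1 (strafe(right, 2)): x=7 y=1 heading=right
step 2 (strafe(right, 2)): x=7 y=0 heading=right
step 3 (back(4)): x=3 y=0 heading=right
step 4 (back(1)): x=2 y=0 heading=right
step 5 (back(1)): x=1 y=0 heading=right
nothing shorter than 5 reaches the goal.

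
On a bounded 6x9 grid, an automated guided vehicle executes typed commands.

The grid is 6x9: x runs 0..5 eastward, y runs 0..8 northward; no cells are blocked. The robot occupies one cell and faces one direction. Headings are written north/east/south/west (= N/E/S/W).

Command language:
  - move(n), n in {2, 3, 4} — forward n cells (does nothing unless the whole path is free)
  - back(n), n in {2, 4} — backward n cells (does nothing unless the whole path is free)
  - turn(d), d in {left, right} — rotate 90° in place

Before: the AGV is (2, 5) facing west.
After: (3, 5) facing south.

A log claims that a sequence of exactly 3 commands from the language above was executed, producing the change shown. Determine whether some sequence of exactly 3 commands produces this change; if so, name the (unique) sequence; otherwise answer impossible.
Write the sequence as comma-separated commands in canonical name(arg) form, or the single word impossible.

impossible

checked all 3-command options: none fits.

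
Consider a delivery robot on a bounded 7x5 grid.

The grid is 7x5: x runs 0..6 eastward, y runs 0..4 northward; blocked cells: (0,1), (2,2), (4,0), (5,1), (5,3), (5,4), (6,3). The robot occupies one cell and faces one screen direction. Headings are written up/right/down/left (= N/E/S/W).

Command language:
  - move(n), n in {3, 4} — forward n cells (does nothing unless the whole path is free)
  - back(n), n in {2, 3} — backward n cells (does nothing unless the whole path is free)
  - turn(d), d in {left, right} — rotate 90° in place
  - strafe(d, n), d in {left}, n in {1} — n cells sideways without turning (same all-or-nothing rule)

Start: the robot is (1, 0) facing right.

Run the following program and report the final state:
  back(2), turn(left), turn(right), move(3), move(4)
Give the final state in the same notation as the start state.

initial: (1, 0) facing right
step 1 (back(2)): (1, 0) facing right
step 2 (turn(left)): (1, 0) facing up
step 3 (turn(right)): (1, 0) facing right
step 4 (move(3)): (1, 0) facing right
step 5 (move(4)): (1, 0) facing right

(1, 0) facing right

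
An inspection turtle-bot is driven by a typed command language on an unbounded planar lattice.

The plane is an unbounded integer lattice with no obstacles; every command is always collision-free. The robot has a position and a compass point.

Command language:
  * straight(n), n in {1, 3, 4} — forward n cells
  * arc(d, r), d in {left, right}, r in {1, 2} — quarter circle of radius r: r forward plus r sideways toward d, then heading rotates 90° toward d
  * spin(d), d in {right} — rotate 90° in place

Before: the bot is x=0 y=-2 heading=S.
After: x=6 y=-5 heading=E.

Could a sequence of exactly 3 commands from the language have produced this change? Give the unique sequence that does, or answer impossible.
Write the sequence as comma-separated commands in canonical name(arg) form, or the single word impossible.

key: cell and facing (now E) both changed — the 3 commands mix motion and turning
start: x=0 y=-2 heading=S
1. straight(1) → x=0 y=-3 heading=S
2. arc(left, 2) → x=2 y=-5 heading=E
3. straight(4) → x=6 y=-5 heading=E
no rival 3-sequence matches.

straight(1), arc(left, 2), straight(4)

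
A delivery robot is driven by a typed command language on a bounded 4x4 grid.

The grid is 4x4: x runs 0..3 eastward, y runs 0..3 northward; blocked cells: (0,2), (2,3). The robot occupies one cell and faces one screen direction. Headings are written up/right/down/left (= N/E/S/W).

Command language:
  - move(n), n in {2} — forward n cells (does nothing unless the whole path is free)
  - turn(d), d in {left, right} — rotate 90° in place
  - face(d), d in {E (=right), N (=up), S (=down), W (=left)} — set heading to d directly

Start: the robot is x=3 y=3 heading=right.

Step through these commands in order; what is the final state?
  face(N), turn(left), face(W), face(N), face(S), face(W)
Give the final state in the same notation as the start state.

x=3 y=3 heading=left

start: x=3 y=3 heading=right
t=1 face(N) ⇒ x=3 y=3 heading=up
t=2 turn(left) ⇒ x=3 y=3 heading=left
t=3 face(W) ⇒ x=3 y=3 heading=left
t=4 face(N) ⇒ x=3 y=3 heading=up
t=5 face(S) ⇒ x=3 y=3 heading=down
t=6 face(W) ⇒ x=3 y=3 heading=left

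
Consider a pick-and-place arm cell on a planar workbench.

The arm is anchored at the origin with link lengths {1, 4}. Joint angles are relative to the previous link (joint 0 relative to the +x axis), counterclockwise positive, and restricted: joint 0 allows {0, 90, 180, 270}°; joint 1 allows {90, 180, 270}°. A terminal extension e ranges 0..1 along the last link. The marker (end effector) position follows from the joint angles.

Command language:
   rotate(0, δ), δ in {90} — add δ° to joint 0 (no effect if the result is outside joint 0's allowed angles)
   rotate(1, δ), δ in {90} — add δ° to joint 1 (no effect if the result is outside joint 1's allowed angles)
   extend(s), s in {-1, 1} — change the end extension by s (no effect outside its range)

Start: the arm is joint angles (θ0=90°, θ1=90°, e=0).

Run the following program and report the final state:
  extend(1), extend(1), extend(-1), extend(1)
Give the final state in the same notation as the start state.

initial: joint angles (θ0=90°, θ1=90°, e=0)
t=1 extend(1) ⇒ joint angles (θ0=90°, θ1=90°, e=1)
t=2 extend(1) ⇒ joint angles (θ0=90°, θ1=90°, e=1)
t=3 extend(-1) ⇒ joint angles (θ0=90°, θ1=90°, e=0)
t=4 extend(1) ⇒ joint angles (θ0=90°, θ1=90°, e=1)

joint angles (θ0=90°, θ1=90°, e=1)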